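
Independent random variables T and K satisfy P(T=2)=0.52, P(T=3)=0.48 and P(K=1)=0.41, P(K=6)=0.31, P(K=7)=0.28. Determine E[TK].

E[TK] = Σ_t Σ_k tk · P(T=t)P(K=k)
 = 2·0.2132 + 12·0.1612 + 14·0.1456 + 3·0.1968 + 18·0.1488 + 21·0.1344
 = 0.4264 + 1.9344 + 2.0384 + 0.5904 + 2.6784 + 2.8224
 = 10.4904

10.4904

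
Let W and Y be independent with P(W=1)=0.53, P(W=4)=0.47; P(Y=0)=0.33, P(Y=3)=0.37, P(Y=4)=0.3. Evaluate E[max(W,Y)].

E[max(W,Y)] = Σ_w Σ_y max(w,y) · P(W=w)P(Y=y)
 = 1·0.1749 + 3·0.1961 + 4·0.159 + 4·0.1551 + 4·0.1739 + 4·0.141
 = 0.1749 + 0.5883 + 0.636 + 0.6204 + 0.6956 + 0.564
 = 3.2792

3.2792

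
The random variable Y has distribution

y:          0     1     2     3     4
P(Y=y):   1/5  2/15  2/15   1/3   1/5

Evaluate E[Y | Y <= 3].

1.75

P(Y <= 3) = 1/5 + 2/15 + 2/15 + 1/3 = 4/5.
E[Y | Y <= 3] = [0·1/5 + 1·2/15 + 2·2/15 + 3·1/3] / (4/5)
 = 7/5 / (4/5)
 = 7/4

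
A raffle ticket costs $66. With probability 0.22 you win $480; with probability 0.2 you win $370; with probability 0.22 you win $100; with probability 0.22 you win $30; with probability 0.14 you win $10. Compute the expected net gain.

143.6

E[payout] = 480·0.22 + 370·0.2 + 100·0.22 + 30·0.22 + 10·0.14
 = 105.6 + 74 + 22 + 6.6 + 1.4
 = 209.6
Net = 209.6 - 66 = 143.6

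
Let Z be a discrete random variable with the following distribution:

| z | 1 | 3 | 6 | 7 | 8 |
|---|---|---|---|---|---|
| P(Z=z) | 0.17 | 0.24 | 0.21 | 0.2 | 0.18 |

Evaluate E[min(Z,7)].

4.81

E[min(Z,7)] = Σ min(z,7)·P(Z=z)
 = 1·0.17 + 3·0.24 + 6·0.21 + 7·0.2 + 7·0.18
 = 0.17 + 0.72 + 1.26 + 1.4 + 1.26
 = 4.81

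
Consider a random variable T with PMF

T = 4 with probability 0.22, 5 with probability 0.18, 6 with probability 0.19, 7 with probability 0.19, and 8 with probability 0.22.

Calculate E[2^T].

102.08

E[2^T] = Σ 2^t·P(T=t)
 = 16·0.22 + 32·0.18 + 64·0.19 + 128·0.19 + 256·0.22
 = 3.52 + 5.76 + 12.16 + 24.32 + 56.32
 = 102.08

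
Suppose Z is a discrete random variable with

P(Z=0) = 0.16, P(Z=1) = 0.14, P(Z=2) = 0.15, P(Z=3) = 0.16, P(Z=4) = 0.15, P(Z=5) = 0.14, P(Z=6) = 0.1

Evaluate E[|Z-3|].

E[|Z-3|] = Σ |z-3|·P(Z=z)
 = 3·0.16 + 2·0.14 + 1·0.15 + 0·0.16 + 1·0.15 + 2·0.14 + 3·0.1
 = 0.48 + 0.28 + 0.15 + 0 + 0.15 + 0.28 + 0.3
 = 1.64

1.64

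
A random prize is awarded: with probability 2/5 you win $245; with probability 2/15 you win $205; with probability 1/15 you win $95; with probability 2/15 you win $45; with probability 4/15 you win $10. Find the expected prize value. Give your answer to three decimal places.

E[payout] = 245·2/5 + 205·2/15 + 95·1/15 + 45·2/15 + 10·4/15
 = 98 + 82/3 + 19/3 + 6 + 8/3
 = 421/3

140.333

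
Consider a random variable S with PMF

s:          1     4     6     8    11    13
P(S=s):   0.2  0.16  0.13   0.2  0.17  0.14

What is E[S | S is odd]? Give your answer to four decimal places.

7.6275

P(S is odd) = 0.2 + 0.17 + 0.14 = 0.51.
E[S | S is odd] = [1·0.2 + 11·0.17 + 13·0.14] / 0.51
 = 3.89 / 0.51
 = 389/51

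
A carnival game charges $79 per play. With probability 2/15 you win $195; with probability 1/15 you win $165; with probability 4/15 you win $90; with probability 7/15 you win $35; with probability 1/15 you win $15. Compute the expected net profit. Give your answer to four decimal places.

-0.6667

E[payout] = 195·2/15 + 165·1/15 + 90·4/15 + 35·7/15 + 15·1/15
 = 26 + 11 + 24 + 49/3 + 1
 = 235/3
Net = 235/3 - 79 = -2/3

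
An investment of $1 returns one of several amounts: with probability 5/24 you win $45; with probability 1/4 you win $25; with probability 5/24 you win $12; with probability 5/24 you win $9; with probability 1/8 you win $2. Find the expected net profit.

E[payout] = 45·5/24 + 25·1/4 + 12·5/24 + 9·5/24 + 2·1/8
 = 75/8 + 25/4 + 5/2 + 15/8 + 1/4
 = 81/4
Net = 81/4 - 1 = 77/4

19.25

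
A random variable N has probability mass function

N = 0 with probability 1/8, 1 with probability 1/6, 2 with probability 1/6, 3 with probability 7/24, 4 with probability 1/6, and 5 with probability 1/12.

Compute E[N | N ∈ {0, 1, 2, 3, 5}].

2.15

P(N ∈ {0, 1, 2, 3, 5}) = 1/8 + 1/6 + 1/6 + 7/24 + 1/12 = 5/6.
E[N | N ∈ {0, 1, 2, 3, 5}] = [0·1/8 + 1·1/6 + 2·1/6 + 3·7/24 + 5·1/12] / (5/6)
 = 43/24 / (5/6)
 = 43/20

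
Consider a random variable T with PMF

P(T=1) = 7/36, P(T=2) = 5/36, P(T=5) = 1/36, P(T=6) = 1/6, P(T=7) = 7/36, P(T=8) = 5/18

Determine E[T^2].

34.75

E[T^2] = Σ t^2·P(T=t)
 = 1·7/36 + 4·5/36 + 25·1/36 + 36·1/6 + 49·7/36 + 64·5/18
 = 7/36 + 5/9 + 25/36 + 6 + 343/36 + 160/9
 = 139/4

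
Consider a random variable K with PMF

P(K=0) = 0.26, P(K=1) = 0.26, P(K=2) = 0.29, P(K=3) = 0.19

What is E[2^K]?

3.46

E[2^K] = Σ 2^k·P(K=k)
 = 1·0.26 + 2·0.26 + 4·0.29 + 8·0.19
 = 0.26 + 0.52 + 1.16 + 1.52
 = 3.46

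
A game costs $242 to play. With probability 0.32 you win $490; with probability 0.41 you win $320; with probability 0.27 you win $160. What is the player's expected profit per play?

89.2

E[payout] = 490·0.32 + 320·0.41 + 160·0.27
 = 156.8 + 131.2 + 43.2
 = 331.2
Net = 331.2 - 242 = 89.2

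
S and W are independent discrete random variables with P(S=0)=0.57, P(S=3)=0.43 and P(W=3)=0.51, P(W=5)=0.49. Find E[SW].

5.1342

E[SW] = Σ_s Σ_w sw · P(S=s)P(W=w)
 = 0·0.2907 + 0·0.2793 + 9·0.2193 + 15·0.2107
 = 0 + 0 + 1.9737 + 3.1605
 = 5.1342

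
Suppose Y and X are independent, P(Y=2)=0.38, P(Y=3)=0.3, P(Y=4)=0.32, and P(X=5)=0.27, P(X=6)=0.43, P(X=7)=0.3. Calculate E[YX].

17.7282

E[YX] = Σ_y Σ_x yx · P(Y=y)P(X=x)
 = 10·0.1026 + 12·0.1634 + 14·0.114 + 15·0.081 + 18·0.129 + 21·0.09 + 20·0.0864 + 24·0.1376 + 28·0.096
 = 1.026 + 1.9608 + 1.596 + 1.215 + 2.322 + 1.89 + 1.728 + 3.3024 + 2.688
 = 17.7282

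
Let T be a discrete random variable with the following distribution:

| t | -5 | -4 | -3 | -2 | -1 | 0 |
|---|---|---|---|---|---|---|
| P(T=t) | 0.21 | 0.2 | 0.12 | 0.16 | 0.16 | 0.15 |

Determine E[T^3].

-43.73

E[T^3] = Σ t^3·P(T=t)
 = (-125)·0.21 + (-64)·0.2 + (-27)·0.12 + (-8)·0.16 + (-1)·0.16 + 0·0.15
 = (-26.25) + (-12.8) + (-3.24) + (-1.28) + (-0.16) + 0
 = -43.73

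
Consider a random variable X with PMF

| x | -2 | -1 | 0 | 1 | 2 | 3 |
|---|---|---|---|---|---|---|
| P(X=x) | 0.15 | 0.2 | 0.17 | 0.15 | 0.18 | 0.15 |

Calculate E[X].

E[X] = Σ x·P(X=x)
 = (-2)·0.15 + (-1)·0.2 + 0·0.17 + 1·0.15 + 2·0.18 + 3·0.15
 = (-0.3) + (-0.2) + 0 + 0.15 + 0.36 + 0.45
 = 0.46

0.46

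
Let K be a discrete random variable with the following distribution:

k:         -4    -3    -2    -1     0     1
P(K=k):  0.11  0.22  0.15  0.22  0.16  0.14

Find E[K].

E[K] = Σ k·P(K=k)
 = (-4)·0.11 + (-3)·0.22 + (-2)·0.15 + (-1)·0.22 + 0·0.16 + 1·0.14
 = (-0.44) + (-0.66) + (-0.3) + (-0.22) + 0 + 0.14
 = -1.48

-1.48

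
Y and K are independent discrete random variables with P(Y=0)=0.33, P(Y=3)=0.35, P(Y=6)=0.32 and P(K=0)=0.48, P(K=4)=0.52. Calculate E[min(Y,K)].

1.2116

E[min(Y,K)] = Σ_y Σ_k min(y,k) · P(Y=y)P(K=k)
 = 0·0.1584 + 0·0.1716 + 0·0.168 + 3·0.182 + 0·0.1536 + 4·0.1664
 = 0 + 0 + 0 + 0.546 + 0 + 0.6656
 = 1.2116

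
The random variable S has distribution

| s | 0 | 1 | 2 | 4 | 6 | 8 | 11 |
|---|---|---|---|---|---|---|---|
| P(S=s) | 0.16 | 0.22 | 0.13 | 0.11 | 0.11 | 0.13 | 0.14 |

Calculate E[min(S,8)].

3.74

E[min(S,8)] = Σ min(s,8)·P(S=s)
 = 0·0.16 + 1·0.22 + 2·0.13 + 4·0.11 + 6·0.11 + 8·0.13 + 8·0.14
 = 0 + 0.22 + 0.26 + 0.44 + 0.66 + 1.04 + 1.12
 = 3.74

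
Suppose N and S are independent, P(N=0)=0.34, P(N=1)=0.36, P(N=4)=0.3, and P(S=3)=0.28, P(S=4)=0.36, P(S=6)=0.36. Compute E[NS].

6.9264

E[NS] = Σ_n Σ_s ns · P(N=n)P(S=s)
 = 0·0.0952 + 0·0.1224 + 0·0.1224 + 3·0.1008 + 4·0.1296 + 6·0.1296 + 12·0.084 + 16·0.108 + 24·0.108
 = 0 + 0 + 0 + 0.3024 + 0.5184 + 0.7776 + 1.008 + 1.728 + 2.592
 = 6.9264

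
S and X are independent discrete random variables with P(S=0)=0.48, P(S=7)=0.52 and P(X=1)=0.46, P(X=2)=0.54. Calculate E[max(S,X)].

4.3792

E[max(S,X)] = Σ_s Σ_x max(s,x) · P(S=s)P(X=x)
 = 1·0.2208 + 2·0.2592 + 7·0.2392 + 7·0.2808
 = 0.2208 + 0.5184 + 1.6744 + 1.9656
 = 4.3792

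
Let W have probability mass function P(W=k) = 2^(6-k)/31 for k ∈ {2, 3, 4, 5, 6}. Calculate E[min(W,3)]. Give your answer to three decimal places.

2.484

E[min(W,3)] = Σ min(w,3)·P(W=w)
 = 2·16/31 + 3·8/31 + 3·4/31 + 3·2/31 + 3·1/31
 = 32/31 + 24/31 + 12/31 + 6/31 + 3/31
 = 77/31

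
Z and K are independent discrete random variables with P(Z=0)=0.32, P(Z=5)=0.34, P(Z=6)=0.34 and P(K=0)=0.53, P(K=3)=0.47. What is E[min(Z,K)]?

0.9588

E[min(Z,K)] = Σ_z Σ_k min(z,k) · P(Z=z)P(K=k)
 = 0·0.1696 + 0·0.1504 + 0·0.1802 + 3·0.1598 + 0·0.1802 + 3·0.1598
 = 0 + 0 + 0 + 0.4794 + 0 + 0.4794
 = 0.9588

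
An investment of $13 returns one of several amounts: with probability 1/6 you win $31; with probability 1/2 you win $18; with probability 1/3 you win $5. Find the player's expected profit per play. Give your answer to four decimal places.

2.8333

E[payout] = 31·1/6 + 18·1/2 + 5·1/3
 = 31/6 + 9 + 5/3
 = 95/6
Net = 95/6 - 13 = 17/6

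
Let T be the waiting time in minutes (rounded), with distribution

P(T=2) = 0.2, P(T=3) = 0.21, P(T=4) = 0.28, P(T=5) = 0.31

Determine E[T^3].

E[T^3] = Σ t^3·P(T=t)
 = 8·0.2 + 27·0.21 + 64·0.28 + 125·0.31
 = 1.6 + 5.67 + 17.92 + 38.75
 = 63.94

63.94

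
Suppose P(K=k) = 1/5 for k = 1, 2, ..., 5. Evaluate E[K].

E[K] = Σ k·P(K=k)
 = 1·1/5 + 2·1/5 + 3·1/5 + 4·1/5 + 5·1/5
 = 1/5 + 2/5 + 3/5 + 4/5 + 1
 = 3

3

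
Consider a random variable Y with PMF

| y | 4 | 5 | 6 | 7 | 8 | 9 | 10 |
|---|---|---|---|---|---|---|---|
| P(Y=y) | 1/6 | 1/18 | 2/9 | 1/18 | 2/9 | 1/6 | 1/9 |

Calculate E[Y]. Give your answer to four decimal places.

E[Y] = Σ y·P(Y=y)
 = 4·1/6 + 5·1/18 + 6·2/9 + 7·1/18 + 8·2/9 + 9·1/6 + 10·1/9
 = 2/3 + 5/18 + 4/3 + 7/18 + 16/9 + 3/2 + 10/9
 = 127/18

7.0556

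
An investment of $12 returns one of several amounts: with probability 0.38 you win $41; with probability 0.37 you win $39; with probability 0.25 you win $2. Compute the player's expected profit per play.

18.51

E[payout] = 41·0.38 + 39·0.37 + 2·0.25
 = 15.58 + 14.43 + 0.5
 = 30.51
Net = 30.51 - 12 = 18.51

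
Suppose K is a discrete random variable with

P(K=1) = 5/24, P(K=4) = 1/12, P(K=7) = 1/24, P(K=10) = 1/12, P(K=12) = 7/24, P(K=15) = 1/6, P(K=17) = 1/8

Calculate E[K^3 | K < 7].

19

P(K < 7) = 5/24 + 1/12 = 7/24.
E[K^3 | K < 7] = [1·5/24 + 64·1/12] / (7/24)
 = 133/24 / (7/24)
 = 19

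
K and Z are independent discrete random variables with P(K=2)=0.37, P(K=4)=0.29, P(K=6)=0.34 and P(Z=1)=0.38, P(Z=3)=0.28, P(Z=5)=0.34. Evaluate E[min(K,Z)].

2.3404

E[min(K,Z)] = Σ_k Σ_z min(k,z) · P(K=k)P(Z=z)
 = 1·0.1406 + 2·0.1036 + 2·0.1258 + 1·0.1102 + 3·0.0812 + 4·0.0986 + 1·0.1292 + 3·0.0952 + 5·0.1156
 = 0.1406 + 0.2072 + 0.2516 + 0.1102 + 0.2436 + 0.3944 + 0.1292 + 0.2856 + 0.578
 = 2.3404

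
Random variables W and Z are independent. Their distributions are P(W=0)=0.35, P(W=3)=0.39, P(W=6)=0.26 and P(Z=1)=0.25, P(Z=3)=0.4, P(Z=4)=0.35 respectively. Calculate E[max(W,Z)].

E[max(W,Z)] = Σ_w Σ_z max(w,z) · P(W=w)P(Z=z)
 = 1·0.0875 + 3·0.14 + 4·0.1225 + 3·0.0975 + 3·0.156 + 4·0.1365 + 6·0.065 + 6·0.104 + 6·0.091
 = 0.0875 + 0.42 + 0.49 + 0.2925 + 0.468 + 0.546 + 0.39 + 0.624 + 0.546
 = 3.864

3.864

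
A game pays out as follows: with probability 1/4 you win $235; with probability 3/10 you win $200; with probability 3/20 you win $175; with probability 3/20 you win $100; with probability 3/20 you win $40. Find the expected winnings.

E[payout] = 235·1/4 + 200·3/10 + 175·3/20 + 100·3/20 + 40·3/20
 = 235/4 + 60 + 105/4 + 15 + 6
 = 166

166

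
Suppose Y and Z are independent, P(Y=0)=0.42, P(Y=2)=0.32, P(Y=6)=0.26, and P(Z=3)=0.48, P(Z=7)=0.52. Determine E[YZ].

11.176

E[YZ] = Σ_y Σ_z yz · P(Y=y)P(Z=z)
 = 0·0.2016 + 0·0.2184 + 6·0.1536 + 14·0.1664 + 18·0.1248 + 42·0.1352
 = 0 + 0 + 0.9216 + 2.3296 + 2.2464 + 5.6784
 = 11.176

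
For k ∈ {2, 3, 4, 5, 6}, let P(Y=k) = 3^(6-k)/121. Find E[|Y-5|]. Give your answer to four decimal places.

E[|Y-5|] = Σ |y-5|·P(Y=y)
 = 3·81/121 + 2·27/121 + 1·9/121 + 0·3/121 + 1·1/121
 = 243/121 + 54/121 + 9/121 + 0 + 1/121
 = 307/121

2.5372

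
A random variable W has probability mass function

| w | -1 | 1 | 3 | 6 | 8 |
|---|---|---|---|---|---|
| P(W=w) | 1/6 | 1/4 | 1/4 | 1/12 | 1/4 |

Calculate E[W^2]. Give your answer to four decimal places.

E[W^2] = Σ w^2·P(W=w)
 = 1·1/6 + 1·1/4 + 9·1/4 + 36·1/12 + 64·1/4
 = 1/6 + 1/4 + 9/4 + 3 + 16
 = 65/3

21.6667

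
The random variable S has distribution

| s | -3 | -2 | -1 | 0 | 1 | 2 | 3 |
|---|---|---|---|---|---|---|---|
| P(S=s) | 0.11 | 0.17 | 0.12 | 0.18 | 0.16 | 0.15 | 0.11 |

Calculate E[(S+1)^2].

4.54

E[(S+1)^2] = Σ (s+1)^2·P(S=s)
 = 4·0.11 + 1·0.17 + 0·0.12 + 1·0.18 + 4·0.16 + 9·0.15 + 16·0.11
 = 0.44 + 0.17 + 0 + 0.18 + 0.64 + 1.35 + 1.76
 = 4.54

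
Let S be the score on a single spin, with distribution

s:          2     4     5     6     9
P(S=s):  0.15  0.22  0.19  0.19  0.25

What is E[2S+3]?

E[2S+3] = Σ (2s+3)·P(S=s)
 = 7·0.15 + 11·0.22 + 13·0.19 + 15·0.19 + 21·0.25
 = 1.05 + 2.42 + 2.47 + 2.85 + 5.25
 = 14.04

14.04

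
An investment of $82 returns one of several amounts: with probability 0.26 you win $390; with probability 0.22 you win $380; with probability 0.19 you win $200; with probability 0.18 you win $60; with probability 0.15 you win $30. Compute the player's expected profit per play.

E[payout] = 390·0.26 + 380·0.22 + 200·0.19 + 60·0.18 + 30·0.15
 = 101.4 + 83.6 + 38 + 10.8 + 4.5
 = 238.3
Net = 238.3 - 82 = 156.3

156.3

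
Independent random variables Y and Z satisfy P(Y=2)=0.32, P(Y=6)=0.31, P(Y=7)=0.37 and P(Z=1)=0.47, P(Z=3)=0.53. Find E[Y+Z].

E[Y+Z] = Σ_y Σ_z (y+z) · P(Y=y)P(Z=z)
 = 3·0.1504 + 5·0.1696 + 7·0.1457 + 9·0.1643 + 8·0.1739 + 10·0.1961
 = 0.4512 + 0.848 + 1.0199 + 1.4787 + 1.3912 + 1.961
 = 7.15

7.15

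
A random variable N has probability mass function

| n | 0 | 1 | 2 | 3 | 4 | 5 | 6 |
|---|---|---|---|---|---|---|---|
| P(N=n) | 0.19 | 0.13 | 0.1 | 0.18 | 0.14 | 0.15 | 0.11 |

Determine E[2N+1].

6.68

E[2N+1] = Σ (2n+1)·P(N=n)
 = 1·0.19 + 3·0.13 + 5·0.1 + 7·0.18 + 9·0.14 + 11·0.15 + 13·0.11
 = 0.19 + 0.39 + 0.5 + 1.26 + 1.26 + 1.65 + 1.43
 = 6.68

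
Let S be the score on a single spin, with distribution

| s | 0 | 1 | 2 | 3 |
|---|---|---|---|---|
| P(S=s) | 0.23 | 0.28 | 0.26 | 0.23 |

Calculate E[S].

E[S] = Σ s·P(S=s)
 = 0·0.23 + 1·0.28 + 2·0.26 + 3·0.23
 = 0 + 0.28 + 0.52 + 0.69
 = 1.49

1.49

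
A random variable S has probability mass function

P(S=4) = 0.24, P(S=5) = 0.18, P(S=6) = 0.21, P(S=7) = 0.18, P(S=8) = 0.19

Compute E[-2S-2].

-13.8

E[-2S-2] = Σ (-2s-2)·P(S=s)
 = (-10)·0.24 + (-12)·0.18 + (-14)·0.21 + (-16)·0.18 + (-18)·0.19
 = (-2.4) + (-2.16) + (-2.94) + (-2.88) + (-3.42)
 = -13.8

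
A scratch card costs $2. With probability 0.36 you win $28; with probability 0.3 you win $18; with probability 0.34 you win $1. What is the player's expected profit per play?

13.82

E[payout] = 28·0.36 + 18·0.3 + 1·0.34
 = 10.08 + 5.4 + 0.34
 = 15.82
Net = 15.82 - 2 = 13.82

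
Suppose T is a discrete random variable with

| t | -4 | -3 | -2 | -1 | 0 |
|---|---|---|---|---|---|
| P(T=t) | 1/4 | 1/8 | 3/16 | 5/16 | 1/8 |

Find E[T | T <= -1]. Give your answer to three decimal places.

-2.357

P(T <= -1) = 1/4 + 1/8 + 3/16 + 5/16 = 7/8.
E[T | T <= -1] = [(-4)·1/4 + (-3)·1/8 + (-2)·3/16 + (-1)·5/16] / (7/8)
 = -33/16 / (7/8)
 = -33/14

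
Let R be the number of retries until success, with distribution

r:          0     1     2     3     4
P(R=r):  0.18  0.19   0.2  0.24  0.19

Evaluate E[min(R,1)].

E[min(R,1)] = Σ min(r,1)·P(R=r)
 = 0·0.18 + 1·0.19 + 1·0.2 + 1·0.24 + 1·0.19
 = 0 + 0.19 + 0.2 + 0.24 + 0.19
 = 0.82

0.82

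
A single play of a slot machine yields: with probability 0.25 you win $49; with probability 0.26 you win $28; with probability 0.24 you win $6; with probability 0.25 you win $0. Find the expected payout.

E[payout] = 49·0.25 + 28·0.26 + 6·0.24 + 0·0.25
 = 12.25 + 7.28 + 1.44 + 0
 = 20.97

20.97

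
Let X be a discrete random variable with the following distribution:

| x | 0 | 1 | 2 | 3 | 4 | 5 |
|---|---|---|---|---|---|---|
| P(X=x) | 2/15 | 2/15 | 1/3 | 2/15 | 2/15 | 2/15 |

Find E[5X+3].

15

E[5X+3] = Σ (5x+3)·P(X=x)
 = 3·2/15 + 8·2/15 + 13·1/3 + 18·2/15 + 23·2/15 + 28·2/15
 = 2/5 + 16/15 + 13/3 + 12/5 + 46/15 + 56/15
 = 15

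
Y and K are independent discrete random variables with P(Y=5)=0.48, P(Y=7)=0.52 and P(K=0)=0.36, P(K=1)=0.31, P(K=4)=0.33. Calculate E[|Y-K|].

4.41

E[|Y-K|] = Σ_y Σ_k |y-k| · P(Y=y)P(K=k)
 = 5·0.1728 + 4·0.1488 + 1·0.1584 + 7·0.1872 + 6·0.1612 + 3·0.1716
 = 0.864 + 0.5952 + 0.1584 + 1.3104 + 0.9672 + 0.5148
 = 4.41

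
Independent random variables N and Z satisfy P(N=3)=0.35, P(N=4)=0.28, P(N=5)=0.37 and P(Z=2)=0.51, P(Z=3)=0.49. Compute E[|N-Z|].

1.53

E[|N-Z|] = Σ_n Σ_z |n-z| · P(N=n)P(Z=z)
 = 1·0.1785 + 0·0.1715 + 2·0.1428 + 1·0.1372 + 3·0.1887 + 2·0.1813
 = 0.1785 + 0 + 0.2856 + 0.1372 + 0.5661 + 0.3626
 = 1.53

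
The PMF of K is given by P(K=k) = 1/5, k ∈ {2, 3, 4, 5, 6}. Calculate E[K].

4

E[K] = Σ k·P(K=k)
 = 2·1/5 + 3·1/5 + 4·1/5 + 5·1/5 + 6·1/5
 = 2/5 + 3/5 + 4/5 + 1 + 6/5
 = 4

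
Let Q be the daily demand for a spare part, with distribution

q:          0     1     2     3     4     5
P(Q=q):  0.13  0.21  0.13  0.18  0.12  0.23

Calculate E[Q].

2.64

E[Q] = Σ q·P(Q=q)
 = 0·0.13 + 1·0.21 + 2·0.13 + 3·0.18 + 4·0.12 + 5·0.23
 = 0 + 0.21 + 0.26 + 0.54 + 0.48 + 1.15
 = 2.64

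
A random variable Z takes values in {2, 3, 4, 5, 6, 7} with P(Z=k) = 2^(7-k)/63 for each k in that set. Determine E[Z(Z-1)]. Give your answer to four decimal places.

E[Z(Z-1)] = Σ z(z-1)·P(Z=z)
 = 2·32/63 + 6·16/63 + 12·8/63 + 20·4/63 + 30·2/63 + 42·1/63
 = 64/63 + 32/21 + 32/21 + 80/63 + 20/21 + 2/3
 = 146/21

6.9524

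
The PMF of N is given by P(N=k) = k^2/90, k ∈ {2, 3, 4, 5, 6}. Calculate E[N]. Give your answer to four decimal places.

4.8889

E[N] = Σ n·P(N=n)
 = 2·2/45 + 3·1/10 + 4·8/45 + 5·5/18 + 6·2/5
 = 4/45 + 3/10 + 32/45 + 25/18 + 12/5
 = 44/9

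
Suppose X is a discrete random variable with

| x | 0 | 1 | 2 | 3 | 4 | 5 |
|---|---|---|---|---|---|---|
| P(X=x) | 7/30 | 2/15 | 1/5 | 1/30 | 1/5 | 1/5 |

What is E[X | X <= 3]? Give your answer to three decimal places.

P(X <= 3) = 7/30 + 2/15 + 1/5 + 1/30 = 3/5.
E[X | X <= 3] = [0·7/30 + 1·2/15 + 2·1/5 + 3·1/30] / (3/5)
 = 19/30 / (3/5)
 = 19/18

1.056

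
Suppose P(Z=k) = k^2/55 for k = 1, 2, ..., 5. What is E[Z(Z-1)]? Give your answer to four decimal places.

E[Z(Z-1)] = Σ z(z-1)·P(Z=z)
 = 0·1/55 + 2·4/55 + 6·9/55 + 12·16/55 + 20·5/11
 = 0 + 8/55 + 54/55 + 192/55 + 100/11
 = 754/55

13.7091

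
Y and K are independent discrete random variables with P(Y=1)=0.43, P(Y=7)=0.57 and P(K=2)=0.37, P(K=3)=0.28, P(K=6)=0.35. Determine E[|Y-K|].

3.0448

E[|Y-K|] = Σ_y Σ_k |y-k| · P(Y=y)P(K=k)
 = 1·0.1591 + 2·0.1204 + 5·0.1505 + 5·0.2109 + 4·0.1596 + 1·0.1995
 = 0.1591 + 0.2408 + 0.7525 + 1.0545 + 0.6384 + 0.1995
 = 3.0448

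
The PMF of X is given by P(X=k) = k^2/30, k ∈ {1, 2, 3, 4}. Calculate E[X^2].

E[X^2] = Σ x^2·P(X=x)
 = 1·1/30 + 4·2/15 + 9·3/10 + 16·8/15
 = 1/30 + 8/15 + 27/10 + 128/15
 = 59/5

11.8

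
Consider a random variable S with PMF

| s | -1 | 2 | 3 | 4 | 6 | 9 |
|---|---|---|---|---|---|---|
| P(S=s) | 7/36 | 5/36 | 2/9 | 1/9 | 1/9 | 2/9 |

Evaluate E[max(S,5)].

E[max(S,5)] = Σ max(s,5)·P(S=s)
 = 5·7/36 + 5·5/36 + 5·2/9 + 5·1/9 + 6·1/9 + 9·2/9
 = 35/36 + 25/36 + 10/9 + 5/9 + 2/3 + 2
 = 6

6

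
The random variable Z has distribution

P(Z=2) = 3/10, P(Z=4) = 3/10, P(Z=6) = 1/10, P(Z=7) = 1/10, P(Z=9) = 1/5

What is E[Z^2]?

30.7

E[Z^2] = Σ z^2·P(Z=z)
 = 4·3/10 + 16·3/10 + 36·1/10 + 49·1/10 + 81·1/5
 = 6/5 + 24/5 + 18/5 + 49/10 + 81/5
 = 307/10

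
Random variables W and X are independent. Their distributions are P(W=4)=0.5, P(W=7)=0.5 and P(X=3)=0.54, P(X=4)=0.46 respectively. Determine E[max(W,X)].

5.5

E[max(W,X)] = Σ_w Σ_x max(w,x) · P(W=w)P(X=x)
 = 4·0.27 + 4·0.23 + 7·0.27 + 7·0.23
 = 1.08 + 0.92 + 1.89 + 1.61
 = 5.5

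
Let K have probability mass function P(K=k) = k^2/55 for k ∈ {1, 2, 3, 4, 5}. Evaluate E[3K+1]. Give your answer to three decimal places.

13.273

E[3K+1] = Σ (3k+1)·P(K=k)
 = 4·1/55 + 7·4/55 + 10·9/55 + 13·16/55 + 16·5/11
 = 4/55 + 28/55 + 18/11 + 208/55 + 80/11
 = 146/11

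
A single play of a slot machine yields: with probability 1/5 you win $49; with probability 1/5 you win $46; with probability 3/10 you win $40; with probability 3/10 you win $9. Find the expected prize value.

E[payout] = 49·1/5 + 46·1/5 + 40·3/10 + 9·3/10
 = 49/5 + 46/5 + 12 + 27/10
 = 337/10

33.7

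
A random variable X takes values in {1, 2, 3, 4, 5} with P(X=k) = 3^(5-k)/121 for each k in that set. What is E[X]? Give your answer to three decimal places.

1.479

E[X] = Σ x·P(X=x)
 = 1·81/121 + 2·27/121 + 3·9/121 + 4·3/121 + 5·1/121
 = 81/121 + 54/121 + 27/121 + 12/121 + 5/121
 = 179/121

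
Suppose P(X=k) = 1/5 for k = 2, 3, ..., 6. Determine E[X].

4

E[X] = Σ x·P(X=x)
 = 2·1/5 + 3·1/5 + 4·1/5 + 5·1/5 + 6·1/5
 = 2/5 + 3/5 + 4/5 + 1 + 6/5
 = 4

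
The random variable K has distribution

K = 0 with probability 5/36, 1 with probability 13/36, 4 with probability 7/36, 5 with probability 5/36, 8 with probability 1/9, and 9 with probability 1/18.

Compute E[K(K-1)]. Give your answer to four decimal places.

E[K(K-1)] = Σ k(k-1)·P(K=k)
 = 0·5/36 + 0·13/36 + 12·7/36 + 20·5/36 + 56·1/9 + 72·1/18
 = 0 + 0 + 7/3 + 25/9 + 56/9 + 4
 = 46/3

15.3333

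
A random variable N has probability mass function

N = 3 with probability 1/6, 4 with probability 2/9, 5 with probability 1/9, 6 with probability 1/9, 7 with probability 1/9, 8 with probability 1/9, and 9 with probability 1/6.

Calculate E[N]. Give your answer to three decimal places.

E[N] = Σ n·P(N=n)
 = 3·1/6 + 4·2/9 + 5·1/9 + 6·1/9 + 7·1/9 + 8·1/9 + 9·1/6
 = 1/2 + 8/9 + 5/9 + 2/3 + 7/9 + 8/9 + 3/2
 = 52/9

5.778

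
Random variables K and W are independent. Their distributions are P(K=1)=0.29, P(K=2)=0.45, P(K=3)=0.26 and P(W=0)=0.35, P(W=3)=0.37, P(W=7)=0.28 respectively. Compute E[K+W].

5.04

E[K+W] = Σ_k Σ_w (k+w) · P(K=k)P(W=w)
 = 1·0.1015 + 4·0.1073 + 8·0.0812 + 2·0.1575 + 5·0.1665 + 9·0.126 + 3·0.091 + 6·0.0962 + 10·0.0728
 = 0.1015 + 0.4292 + 0.6496 + 0.315 + 0.8325 + 1.134 + 0.273 + 0.5772 + 0.728
 = 5.04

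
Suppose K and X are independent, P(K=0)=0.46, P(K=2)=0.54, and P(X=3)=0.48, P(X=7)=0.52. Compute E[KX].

E[KX] = Σ_k Σ_x kx · P(K=k)P(X=x)
 = 0·0.2208 + 0·0.2392 + 6·0.2592 + 14·0.2808
 = 0 + 0 + 1.5552 + 3.9312
 = 5.4864

5.4864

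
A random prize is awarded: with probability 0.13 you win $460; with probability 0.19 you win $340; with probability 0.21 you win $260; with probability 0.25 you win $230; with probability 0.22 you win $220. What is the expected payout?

E[payout] = 460·0.13 + 340·0.19 + 260·0.21 + 230·0.25 + 220·0.22
 = 59.8 + 64.6 + 54.6 + 57.5 + 48.4
 = 284.9

284.9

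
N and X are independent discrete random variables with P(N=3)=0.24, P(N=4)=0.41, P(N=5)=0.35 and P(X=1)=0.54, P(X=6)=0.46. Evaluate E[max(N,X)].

4.9794

E[max(N,X)] = Σ_n Σ_x max(n,x) · P(N=n)P(X=x)
 = 3·0.1296 + 6·0.1104 + 4·0.2214 + 6·0.1886 + 5·0.189 + 6·0.161
 = 0.3888 + 0.6624 + 0.8856 + 1.1316 + 0.945 + 0.966
 = 4.9794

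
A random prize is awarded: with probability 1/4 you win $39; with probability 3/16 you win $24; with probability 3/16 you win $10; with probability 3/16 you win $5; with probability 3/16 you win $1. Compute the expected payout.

17.25

E[payout] = 39·1/4 + 24·3/16 + 10·3/16 + 5·3/16 + 1·3/16
 = 39/4 + 9/2 + 15/8 + 15/16 + 3/16
 = 69/4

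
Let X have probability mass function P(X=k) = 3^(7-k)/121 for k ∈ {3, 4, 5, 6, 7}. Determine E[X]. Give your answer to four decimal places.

3.4793

E[X] = Σ x·P(X=x)
 = 3·81/121 + 4·27/121 + 5·9/121 + 6·3/121 + 7·1/121
 = 243/121 + 108/121 + 45/121 + 18/121 + 7/121
 = 421/121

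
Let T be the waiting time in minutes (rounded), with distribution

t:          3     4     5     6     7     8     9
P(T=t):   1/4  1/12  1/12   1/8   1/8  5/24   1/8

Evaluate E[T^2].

39.75

E[T^2] = Σ t^2·P(T=t)
 = 9·1/4 + 16·1/12 + 25·1/12 + 36·1/8 + 49·1/8 + 64·5/24 + 81·1/8
 = 9/4 + 4/3 + 25/12 + 9/2 + 49/8 + 40/3 + 81/8
 = 159/4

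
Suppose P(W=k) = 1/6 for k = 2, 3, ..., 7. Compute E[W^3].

130.5

E[W^3] = Σ w^3·P(W=w)
 = 8·1/6 + 27·1/6 + 64·1/6 + 125·1/6 + 216·1/6 + 343·1/6
 = 4/3 + 9/2 + 32/3 + 125/6 + 36 + 343/6
 = 261/2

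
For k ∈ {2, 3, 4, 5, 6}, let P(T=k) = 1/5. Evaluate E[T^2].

18

E[T^2] = Σ t^2·P(T=t)
 = 4·1/5 + 9·1/5 + 16·1/5 + 25·1/5 + 36·1/5
 = 4/5 + 9/5 + 16/5 + 5 + 36/5
 = 18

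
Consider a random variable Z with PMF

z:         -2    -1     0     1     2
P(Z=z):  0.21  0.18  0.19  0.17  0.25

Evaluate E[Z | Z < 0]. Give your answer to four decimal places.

-1.5385

P(Z < 0) = 0.21 + 0.18 = 0.39.
E[Z | Z < 0] = [(-2)·0.21 + (-1)·0.18] / 0.39
 = -0.6 / 0.39
 = -20/13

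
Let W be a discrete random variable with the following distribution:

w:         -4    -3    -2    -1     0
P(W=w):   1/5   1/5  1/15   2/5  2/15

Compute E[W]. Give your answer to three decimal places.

E[W] = Σ w·P(W=w)
 = (-4)·1/5 + (-3)·1/5 + (-2)·1/15 + (-1)·2/5 + 0·2/15
 = (-4/5) + (-3/5) + (-2/15) + (-2/5) + 0
 = -29/15

-1.933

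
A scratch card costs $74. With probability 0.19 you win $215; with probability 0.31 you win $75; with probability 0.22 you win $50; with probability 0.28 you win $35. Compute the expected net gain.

E[payout] = 215·0.19 + 75·0.31 + 50·0.22 + 35·0.28
 = 40.85 + 23.25 + 11 + 9.8
 = 84.9
Net = 84.9 - 74 = 10.9

10.9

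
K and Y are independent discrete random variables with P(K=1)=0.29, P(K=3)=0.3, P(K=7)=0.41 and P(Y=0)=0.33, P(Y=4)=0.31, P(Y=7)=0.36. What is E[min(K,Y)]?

2.3389

E[min(K,Y)] = Σ_k Σ_y min(k,y) · P(K=k)P(Y=y)
 = 0·0.0957 + 1·0.0899 + 1·0.1044 + 0·0.099 + 3·0.093 + 3·0.108 + 0·0.1353 + 4·0.1271 + 7·0.1476
 = 0 + 0.0899 + 0.1044 + 0 + 0.279 + 0.324 + 0 + 0.5084 + 1.0332
 = 2.3389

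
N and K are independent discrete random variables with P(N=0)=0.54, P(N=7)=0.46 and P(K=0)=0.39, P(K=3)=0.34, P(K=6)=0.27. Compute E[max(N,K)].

4.6456

E[max(N,K)] = Σ_n Σ_k max(n,k) · P(N=n)P(K=k)
 = 0·0.2106 + 3·0.1836 + 6·0.1458 + 7·0.1794 + 7·0.1564 + 7·0.1242
 = 0 + 0.5508 + 0.8748 + 1.2558 + 1.0948 + 0.8694
 = 4.6456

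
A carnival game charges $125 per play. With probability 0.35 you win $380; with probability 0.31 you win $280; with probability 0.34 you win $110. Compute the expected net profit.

E[payout] = 380·0.35 + 280·0.31 + 110·0.34
 = 133 + 86.8 + 37.4
 = 257.2
Net = 257.2 - 125 = 132.2

132.2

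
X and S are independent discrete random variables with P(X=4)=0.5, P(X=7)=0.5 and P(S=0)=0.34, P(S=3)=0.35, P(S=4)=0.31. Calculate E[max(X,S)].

E[max(X,S)] = Σ_x Σ_s max(x,s) · P(X=x)P(S=s)
 = 4·0.17 + 4·0.175 + 4·0.155 + 7·0.17 + 7·0.175 + 7·0.155
 = 0.68 + 0.7 + 0.62 + 1.19 + 1.225 + 1.085
 = 5.5

5.5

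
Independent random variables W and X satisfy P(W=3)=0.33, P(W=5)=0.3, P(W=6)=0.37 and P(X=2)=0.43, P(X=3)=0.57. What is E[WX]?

E[WX] = Σ_w Σ_x wx · P(W=w)P(X=x)
 = 6·0.1419 + 9·0.1881 + 10·0.129 + 15·0.171 + 12·0.1591 + 18·0.2109
 = 0.8514 + 1.6929 + 1.29 + 2.565 + 1.9092 + 3.7962
 = 12.1047

12.1047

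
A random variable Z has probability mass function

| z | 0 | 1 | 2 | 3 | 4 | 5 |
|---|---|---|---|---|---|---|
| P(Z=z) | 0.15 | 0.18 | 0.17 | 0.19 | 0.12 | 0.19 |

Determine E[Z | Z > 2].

4

P(Z > 2) = 0.19 + 0.12 + 0.19 = 0.5.
E[Z | Z > 2] = [3·0.19 + 4·0.12 + 5·0.19] / 0.5
 = 2 / 0.5
 = 4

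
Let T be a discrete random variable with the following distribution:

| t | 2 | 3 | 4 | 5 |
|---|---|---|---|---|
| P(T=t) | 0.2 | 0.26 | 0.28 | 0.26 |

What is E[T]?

3.6

E[T] = Σ t·P(T=t)
 = 2·0.2 + 3·0.26 + 4·0.28 + 5·0.26
 = 0.4 + 0.78 + 1.12 + 1.3
 = 3.6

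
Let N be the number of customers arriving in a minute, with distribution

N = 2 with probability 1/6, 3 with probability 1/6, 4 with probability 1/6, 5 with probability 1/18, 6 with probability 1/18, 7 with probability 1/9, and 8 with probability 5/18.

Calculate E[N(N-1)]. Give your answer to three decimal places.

26.333

E[N(N-1)] = Σ n(n-1)·P(N=n)
 = 2·1/6 + 6·1/6 + 12·1/6 + 20·1/18 + 30·1/18 + 42·1/9 + 56·5/18
 = 1/3 + 1 + 2 + 10/9 + 5/3 + 14/3 + 140/9
 = 79/3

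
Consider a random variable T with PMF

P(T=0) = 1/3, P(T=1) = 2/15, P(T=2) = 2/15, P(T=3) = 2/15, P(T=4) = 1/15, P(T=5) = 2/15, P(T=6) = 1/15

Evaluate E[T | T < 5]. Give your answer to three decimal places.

P(T < 5) = 1/3 + 2/15 + 2/15 + 2/15 + 1/15 = 4/5.
E[T | T < 5] = [0·1/3 + 1·2/15 + 2·2/15 + 3·2/15 + 4·1/15] / (4/5)
 = 16/15 / (4/5)
 = 4/3

1.333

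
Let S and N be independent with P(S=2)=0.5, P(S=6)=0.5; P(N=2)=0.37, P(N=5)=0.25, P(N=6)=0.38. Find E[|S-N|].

2

E[|S-N|] = Σ_s Σ_n |s-n| · P(S=s)P(N=n)
 = 0·0.185 + 3·0.125 + 4·0.19 + 4·0.185 + 1·0.125 + 0·0.19
 = 0 + 0.375 + 0.76 + 0.74 + 0.125 + 0
 = 2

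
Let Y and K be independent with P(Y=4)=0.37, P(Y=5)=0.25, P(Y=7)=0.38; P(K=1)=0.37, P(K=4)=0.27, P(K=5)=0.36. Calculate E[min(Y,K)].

3.1168

E[min(Y,K)] = Σ_y Σ_k min(y,k) · P(Y=y)P(K=k)
 = 1·0.1369 + 4·0.0999 + 4·0.1332 + 1·0.0925 + 4·0.0675 + 5·0.09 + 1·0.1406 + 4·0.1026 + 5·0.1368
 = 0.1369 + 0.3996 + 0.5328 + 0.0925 + 0.27 + 0.45 + 0.1406 + 0.4104 + 0.684
 = 3.1168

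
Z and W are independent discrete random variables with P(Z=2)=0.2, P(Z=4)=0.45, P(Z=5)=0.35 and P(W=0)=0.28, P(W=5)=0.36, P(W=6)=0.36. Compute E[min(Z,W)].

E[min(Z,W)] = Σ_z Σ_w min(z,w) · P(Z=z)P(W=w)
 = 0·0.056 + 2·0.072 + 2·0.072 + 0·0.126 + 4·0.162 + 4·0.162 + 0·0.098 + 5·0.126 + 5·0.126
 = 0 + 0.144 + 0.144 + 0 + 0.648 + 0.648 + 0 + 0.63 + 0.63
 = 2.844

2.844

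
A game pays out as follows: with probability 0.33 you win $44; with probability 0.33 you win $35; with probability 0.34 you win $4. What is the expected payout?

E[payout] = 44·0.33 + 35·0.33 + 4·0.34
 = 14.52 + 11.55 + 1.36
 = 27.43

27.43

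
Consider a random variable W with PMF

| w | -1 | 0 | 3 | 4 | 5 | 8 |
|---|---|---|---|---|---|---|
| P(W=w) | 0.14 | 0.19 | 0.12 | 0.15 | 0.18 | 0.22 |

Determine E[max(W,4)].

5.06

E[max(W,4)] = Σ max(w,4)·P(W=w)
 = 4·0.14 + 4·0.19 + 4·0.12 + 4·0.15 + 5·0.18 + 8·0.22
 = 0.56 + 0.76 + 0.48 + 0.6 + 0.9 + 1.76
 = 5.06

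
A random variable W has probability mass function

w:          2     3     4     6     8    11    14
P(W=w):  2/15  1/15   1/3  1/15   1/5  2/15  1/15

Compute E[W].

6.2

E[W] = Σ w·P(W=w)
 = 2·2/15 + 3·1/15 + 4·1/3 + 6·1/15 + 8·1/5 + 11·2/15 + 14·1/15
 = 4/15 + 1/5 + 4/3 + 2/5 + 8/5 + 22/15 + 14/15
 = 31/5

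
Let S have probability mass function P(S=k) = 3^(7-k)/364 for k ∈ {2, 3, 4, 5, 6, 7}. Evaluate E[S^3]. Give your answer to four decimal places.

E[S^3] = Σ s^3·P(S=s)
 = 8·243/364 + 27·81/364 + 64·27/364 + 125·9/364 + 216·3/364 + 343·1/364
 = 486/91 + 2187/364 + 432/91 + 1125/364 + 162/91 + 49/52
 = 7975/364

21.9093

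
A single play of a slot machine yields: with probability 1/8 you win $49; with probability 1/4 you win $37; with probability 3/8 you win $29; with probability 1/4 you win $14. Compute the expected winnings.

E[payout] = 49·1/8 + 37·1/4 + 29·3/8 + 14·1/4
 = 49/8 + 37/4 + 87/8 + 7/2
 = 119/4

29.75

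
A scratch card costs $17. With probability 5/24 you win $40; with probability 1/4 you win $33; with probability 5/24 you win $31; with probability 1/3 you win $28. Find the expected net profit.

E[payout] = 40·5/24 + 33·1/4 + 31·5/24 + 28·1/3
 = 25/3 + 33/4 + 155/24 + 28/3
 = 259/8
Net = 259/8 - 17 = 123/8

15.375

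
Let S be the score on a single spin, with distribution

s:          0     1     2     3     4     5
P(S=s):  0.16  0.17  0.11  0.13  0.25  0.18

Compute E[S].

E[S] = Σ s·P(S=s)
 = 0·0.16 + 1·0.17 + 2·0.11 + 3·0.13 + 4·0.25 + 5·0.18
 = 0 + 0.17 + 0.22 + 0.39 + 1 + 0.9
 = 2.68

2.68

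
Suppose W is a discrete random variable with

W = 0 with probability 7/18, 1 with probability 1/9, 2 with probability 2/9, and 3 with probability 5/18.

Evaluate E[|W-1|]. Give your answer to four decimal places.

1.1667

E[|W-1|] = Σ |w-1|·P(W=w)
 = 1·7/18 + 0·1/9 + 1·2/9 + 2·5/18
 = 7/18 + 0 + 2/9 + 5/9
 = 7/6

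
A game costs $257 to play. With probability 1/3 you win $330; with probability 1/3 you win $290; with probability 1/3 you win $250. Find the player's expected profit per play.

E[payout] = 330·1/3 + 290·1/3 + 250·1/3
 = 110 + 290/3 + 250/3
 = 290
Net = 290 - 257 = 33

33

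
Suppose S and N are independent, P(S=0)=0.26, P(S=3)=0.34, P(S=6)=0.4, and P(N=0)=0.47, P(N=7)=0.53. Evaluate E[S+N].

E[S+N] = Σ_s Σ_n (s+n) · P(S=s)P(N=n)
 = 0·0.1222 + 7·0.1378 + 3·0.1598 + 10·0.1802 + 6·0.188 + 13·0.212
 = 0 + 0.9646 + 0.4794 + 1.802 + 1.128 + 2.756
 = 7.13

7.13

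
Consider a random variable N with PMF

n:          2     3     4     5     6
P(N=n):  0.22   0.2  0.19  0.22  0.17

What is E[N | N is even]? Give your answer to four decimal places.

3.8276

P(N is even) = 0.22 + 0.19 + 0.17 = 0.58.
E[N | N is even] = [2·0.22 + 4·0.19 + 6·0.17] / 0.58
 = 2.22 / 0.58
 = 111/29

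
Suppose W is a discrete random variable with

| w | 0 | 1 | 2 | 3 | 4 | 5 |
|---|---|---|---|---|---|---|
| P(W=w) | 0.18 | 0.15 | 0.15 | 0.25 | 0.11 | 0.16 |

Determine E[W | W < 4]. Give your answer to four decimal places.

1.6438

P(W < 4) = 0.18 + 0.15 + 0.15 + 0.25 = 0.73.
E[W | W < 4] = [0·0.18 + 1·0.15 + 2·0.15 + 3·0.25] / 0.73
 = 1.2 / 0.73
 = 120/73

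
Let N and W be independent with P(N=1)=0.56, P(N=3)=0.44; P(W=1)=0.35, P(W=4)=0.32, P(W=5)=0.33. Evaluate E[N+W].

5.16

E[N+W] = Σ_n Σ_w (n+w) · P(N=n)P(W=w)
 = 2·0.196 + 5·0.1792 + 6·0.1848 + 4·0.154 + 7·0.1408 + 8·0.1452
 = 0.392 + 0.896 + 1.1088 + 0.616 + 0.9856 + 1.1616
 = 5.16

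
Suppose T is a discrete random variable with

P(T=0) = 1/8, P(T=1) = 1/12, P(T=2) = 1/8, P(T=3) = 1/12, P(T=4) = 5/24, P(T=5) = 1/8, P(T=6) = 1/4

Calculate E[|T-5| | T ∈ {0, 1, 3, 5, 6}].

P(T ∈ {0, 1, 3, 5, 6}) = 1/8 + 1/12 + 1/12 + 1/8 + 1/4 = 2/3.
E[|T-5| | T ∈ {0, 1, 3, 5, 6}] = [5·1/8 + 4·1/12 + 2·1/12 + 0·1/8 + 1·1/4] / (2/3)
 = 11/8 / (2/3)
 = 33/16

2.0625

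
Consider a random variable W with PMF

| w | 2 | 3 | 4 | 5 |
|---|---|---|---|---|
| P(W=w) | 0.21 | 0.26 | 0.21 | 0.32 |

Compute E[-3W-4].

-14.92

E[-3W-4] = Σ (-3w-4)·P(W=w)
 = (-10)·0.21 + (-13)·0.26 + (-16)·0.21 + (-19)·0.32
 = (-2.1) + (-3.38) + (-3.36) + (-6.08)
 = -14.92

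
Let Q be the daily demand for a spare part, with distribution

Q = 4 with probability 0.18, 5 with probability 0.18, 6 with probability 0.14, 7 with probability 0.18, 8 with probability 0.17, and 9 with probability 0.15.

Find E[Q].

E[Q] = Σ q·P(Q=q)
 = 4·0.18 + 5·0.18 + 6·0.14 + 7·0.18 + 8·0.17 + 9·0.15
 = 0.72 + 0.9 + 0.84 + 1.26 + 1.36 + 1.35
 = 6.43

6.43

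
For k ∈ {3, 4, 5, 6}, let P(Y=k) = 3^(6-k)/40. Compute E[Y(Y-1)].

9

E[Y(Y-1)] = Σ y(y-1)·P(Y=y)
 = 6·27/40 + 12·9/40 + 20·3/40 + 30·1/40
 = 81/20 + 27/10 + 3/2 + 3/4
 = 9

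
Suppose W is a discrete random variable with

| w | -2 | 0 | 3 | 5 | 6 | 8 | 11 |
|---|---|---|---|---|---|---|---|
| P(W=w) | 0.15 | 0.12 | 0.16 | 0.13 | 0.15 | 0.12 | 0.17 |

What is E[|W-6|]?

3.62

E[|W-6|] = Σ |w-6|·P(W=w)
 = 8·0.15 + 6·0.12 + 3·0.16 + 1·0.13 + 0·0.15 + 2·0.12 + 5·0.17
 = 1.2 + 0.72 + 0.48 + 0.13 + 0 + 0.24 + 0.85
 = 3.62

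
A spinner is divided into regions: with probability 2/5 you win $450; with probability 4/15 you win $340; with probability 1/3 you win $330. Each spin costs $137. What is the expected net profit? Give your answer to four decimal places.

E[payout] = 450·2/5 + 340·4/15 + 330·1/3
 = 180 + 272/3 + 110
 = 1142/3
Net = 1142/3 - 137 = 731/3

243.6667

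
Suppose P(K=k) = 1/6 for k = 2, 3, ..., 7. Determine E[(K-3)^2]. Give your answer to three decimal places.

E[(K-3)^2] = Σ (k-3)^2·P(K=k)
 = 1·1/6 + 0·1/6 + 1·1/6 + 4·1/6 + 9·1/6 + 16·1/6
 = 1/6 + 0 + 1/6 + 2/3 + 3/2 + 8/3
 = 31/6

5.167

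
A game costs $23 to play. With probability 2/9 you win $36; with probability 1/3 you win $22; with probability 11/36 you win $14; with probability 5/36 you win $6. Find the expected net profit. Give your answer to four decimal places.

-2.5556

E[payout] = 36·2/9 + 22·1/3 + 14·11/36 + 6·5/36
 = 8 + 22/3 + 77/18 + 5/6
 = 184/9
Net = 184/9 - 23 = -23/9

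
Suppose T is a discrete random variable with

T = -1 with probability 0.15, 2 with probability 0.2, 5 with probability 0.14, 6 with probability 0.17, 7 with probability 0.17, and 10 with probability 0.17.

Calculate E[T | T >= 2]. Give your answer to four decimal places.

P(T >= 2) = 0.2 + 0.14 + 0.17 + 0.17 + 0.17 = 0.85.
E[T | T >= 2] = [2·0.2 + 5·0.14 + 6·0.17 + 7·0.17 + 10·0.17] / 0.85
 = 5.01 / 0.85
 = 501/85

5.8941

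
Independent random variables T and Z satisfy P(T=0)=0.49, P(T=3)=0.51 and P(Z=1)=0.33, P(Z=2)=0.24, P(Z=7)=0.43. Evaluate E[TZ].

E[TZ] = Σ_t Σ_z tz · P(T=t)P(Z=z)
 = 0·0.1617 + 0·0.1176 + 0·0.2107 + 3·0.1683 + 6·0.1224 + 21·0.2193
 = 0 + 0 + 0 + 0.5049 + 0.7344 + 4.6053
 = 5.8446

5.8446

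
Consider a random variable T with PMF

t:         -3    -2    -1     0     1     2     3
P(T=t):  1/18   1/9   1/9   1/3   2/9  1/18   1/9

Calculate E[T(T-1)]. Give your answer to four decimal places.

2.3333

E[T(T-1)] = Σ t(t-1)·P(T=t)
 = 12·1/18 + 6·1/9 + 2·1/9 + 0·1/3 + 0·2/9 + 2·1/18 + 6·1/9
 = 2/3 + 2/3 + 2/9 + 0 + 0 + 1/9 + 2/3
 = 7/3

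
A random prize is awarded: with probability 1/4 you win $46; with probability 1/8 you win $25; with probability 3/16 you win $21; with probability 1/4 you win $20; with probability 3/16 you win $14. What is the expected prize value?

26.1875

E[payout] = 46·1/4 + 25·1/8 + 21·3/16 + 20·1/4 + 14·3/16
 = 23/2 + 25/8 + 63/16 + 5 + 21/8
 = 419/16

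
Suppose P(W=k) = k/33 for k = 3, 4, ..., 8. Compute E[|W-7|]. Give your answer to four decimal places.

1.4545

E[|W-7|] = Σ |w-7|·P(W=w)
 = 4·1/11 + 3·4/33 + 2·5/33 + 1·2/11 + 0·7/33 + 1·8/33
 = 4/11 + 4/11 + 10/33 + 2/11 + 0 + 8/33
 = 16/11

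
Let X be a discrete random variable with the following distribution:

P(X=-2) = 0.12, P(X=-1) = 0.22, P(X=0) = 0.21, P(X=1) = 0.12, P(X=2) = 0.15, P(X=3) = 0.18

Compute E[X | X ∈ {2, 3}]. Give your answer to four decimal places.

2.5455

P(X ∈ {2, 3}) = 0.15 + 0.18 = 0.33.
E[X | X ∈ {2, 3}] = [2·0.15 + 3·0.18] / 0.33
 = 0.84 / 0.33
 = 28/11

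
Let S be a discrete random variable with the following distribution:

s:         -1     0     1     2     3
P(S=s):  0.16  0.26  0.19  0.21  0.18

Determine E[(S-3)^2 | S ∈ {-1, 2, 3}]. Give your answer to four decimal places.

P(S ∈ {-1, 2, 3}) = 0.16 + 0.21 + 0.18 = 0.55.
E[(S-3)^2 | S ∈ {-1, 2, 3}] = [16·0.16 + 1·0.21 + 0·0.18] / 0.55
 = 2.77 / 0.55
 = 277/55

5.0364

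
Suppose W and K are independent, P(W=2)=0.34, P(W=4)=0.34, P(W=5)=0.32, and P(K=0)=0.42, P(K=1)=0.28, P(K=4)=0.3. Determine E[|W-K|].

2.568

E[|W-K|] = Σ_w Σ_k |w-k| · P(W=w)P(K=k)
 = 2·0.1428 + 1·0.0952 + 2·0.102 + 4·0.1428 + 3·0.0952 + 0·0.102 + 5·0.1344 + 4·0.0896 + 1·0.096
 = 0.2856 + 0.0952 + 0.204 + 0.5712 + 0.2856 + 0 + 0.672 + 0.3584 + 0.096
 = 2.568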